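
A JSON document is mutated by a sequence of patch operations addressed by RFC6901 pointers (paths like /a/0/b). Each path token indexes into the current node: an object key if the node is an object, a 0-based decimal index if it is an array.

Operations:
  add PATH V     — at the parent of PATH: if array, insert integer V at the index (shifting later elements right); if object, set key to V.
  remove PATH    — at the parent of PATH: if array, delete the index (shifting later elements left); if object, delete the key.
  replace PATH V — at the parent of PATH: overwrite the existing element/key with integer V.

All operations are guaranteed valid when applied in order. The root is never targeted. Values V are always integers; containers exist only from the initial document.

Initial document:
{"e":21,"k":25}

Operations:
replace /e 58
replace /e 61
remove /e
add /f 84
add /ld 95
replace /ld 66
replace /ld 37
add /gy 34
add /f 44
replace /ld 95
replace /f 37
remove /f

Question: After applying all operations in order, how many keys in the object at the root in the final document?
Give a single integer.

Answer: 3

Derivation:
After op 1 (replace /e 58): {"e":58,"k":25}
After op 2 (replace /e 61): {"e":61,"k":25}
After op 3 (remove /e): {"k":25}
After op 4 (add /f 84): {"f":84,"k":25}
After op 5 (add /ld 95): {"f":84,"k":25,"ld":95}
After op 6 (replace /ld 66): {"f":84,"k":25,"ld":66}
After op 7 (replace /ld 37): {"f":84,"k":25,"ld":37}
After op 8 (add /gy 34): {"f":84,"gy":34,"k":25,"ld":37}
After op 9 (add /f 44): {"f":44,"gy":34,"k":25,"ld":37}
After op 10 (replace /ld 95): {"f":44,"gy":34,"k":25,"ld":95}
After op 11 (replace /f 37): {"f":37,"gy":34,"k":25,"ld":95}
After op 12 (remove /f): {"gy":34,"k":25,"ld":95}
Size at the root: 3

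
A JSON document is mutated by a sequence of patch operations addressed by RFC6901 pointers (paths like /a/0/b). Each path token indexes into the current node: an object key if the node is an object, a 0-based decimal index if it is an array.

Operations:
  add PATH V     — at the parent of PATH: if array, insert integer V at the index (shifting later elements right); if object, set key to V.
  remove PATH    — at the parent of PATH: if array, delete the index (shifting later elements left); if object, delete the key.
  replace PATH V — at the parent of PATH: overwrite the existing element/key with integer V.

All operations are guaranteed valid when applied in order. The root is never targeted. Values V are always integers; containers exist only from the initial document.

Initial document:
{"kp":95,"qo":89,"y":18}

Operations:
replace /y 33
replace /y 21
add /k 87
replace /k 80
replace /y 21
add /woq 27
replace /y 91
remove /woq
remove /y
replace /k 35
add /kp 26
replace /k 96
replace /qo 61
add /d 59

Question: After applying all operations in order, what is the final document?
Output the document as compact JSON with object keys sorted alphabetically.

Answer: {"d":59,"k":96,"kp":26,"qo":61}

Derivation:
After op 1 (replace /y 33): {"kp":95,"qo":89,"y":33}
After op 2 (replace /y 21): {"kp":95,"qo":89,"y":21}
After op 3 (add /k 87): {"k":87,"kp":95,"qo":89,"y":21}
After op 4 (replace /k 80): {"k":80,"kp":95,"qo":89,"y":21}
After op 5 (replace /y 21): {"k":80,"kp":95,"qo":89,"y":21}
After op 6 (add /woq 27): {"k":80,"kp":95,"qo":89,"woq":27,"y":21}
After op 7 (replace /y 91): {"k":80,"kp":95,"qo":89,"woq":27,"y":91}
After op 8 (remove /woq): {"k":80,"kp":95,"qo":89,"y":91}
After op 9 (remove /y): {"k":80,"kp":95,"qo":89}
After op 10 (replace /k 35): {"k":35,"kp":95,"qo":89}
After op 11 (add /kp 26): {"k":35,"kp":26,"qo":89}
After op 12 (replace /k 96): {"k":96,"kp":26,"qo":89}
After op 13 (replace /qo 61): {"k":96,"kp":26,"qo":61}
After op 14 (add /d 59): {"d":59,"k":96,"kp":26,"qo":61}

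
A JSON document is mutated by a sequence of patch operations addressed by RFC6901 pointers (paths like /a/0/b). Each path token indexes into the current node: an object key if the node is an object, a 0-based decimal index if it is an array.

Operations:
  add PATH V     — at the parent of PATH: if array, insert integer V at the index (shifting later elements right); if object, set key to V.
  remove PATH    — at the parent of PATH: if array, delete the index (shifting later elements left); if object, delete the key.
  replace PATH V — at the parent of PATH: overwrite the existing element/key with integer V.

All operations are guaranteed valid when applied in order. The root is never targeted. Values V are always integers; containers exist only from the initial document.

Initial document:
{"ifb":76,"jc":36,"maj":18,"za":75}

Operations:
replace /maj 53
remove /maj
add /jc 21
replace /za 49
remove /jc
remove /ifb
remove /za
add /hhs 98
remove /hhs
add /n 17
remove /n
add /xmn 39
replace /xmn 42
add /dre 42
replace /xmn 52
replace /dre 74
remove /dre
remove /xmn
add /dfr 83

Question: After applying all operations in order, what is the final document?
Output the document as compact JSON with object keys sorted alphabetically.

Answer: {"dfr":83}

Derivation:
After op 1 (replace /maj 53): {"ifb":76,"jc":36,"maj":53,"za":75}
After op 2 (remove /maj): {"ifb":76,"jc":36,"za":75}
After op 3 (add /jc 21): {"ifb":76,"jc":21,"za":75}
After op 4 (replace /za 49): {"ifb":76,"jc":21,"za":49}
After op 5 (remove /jc): {"ifb":76,"za":49}
After op 6 (remove /ifb): {"za":49}
After op 7 (remove /za): {}
After op 8 (add /hhs 98): {"hhs":98}
After op 9 (remove /hhs): {}
After op 10 (add /n 17): {"n":17}
After op 11 (remove /n): {}
After op 12 (add /xmn 39): {"xmn":39}
After op 13 (replace /xmn 42): {"xmn":42}
After op 14 (add /dre 42): {"dre":42,"xmn":42}
After op 15 (replace /xmn 52): {"dre":42,"xmn":52}
After op 16 (replace /dre 74): {"dre":74,"xmn":52}
After op 17 (remove /dre): {"xmn":52}
After op 18 (remove /xmn): {}
After op 19 (add /dfr 83): {"dfr":83}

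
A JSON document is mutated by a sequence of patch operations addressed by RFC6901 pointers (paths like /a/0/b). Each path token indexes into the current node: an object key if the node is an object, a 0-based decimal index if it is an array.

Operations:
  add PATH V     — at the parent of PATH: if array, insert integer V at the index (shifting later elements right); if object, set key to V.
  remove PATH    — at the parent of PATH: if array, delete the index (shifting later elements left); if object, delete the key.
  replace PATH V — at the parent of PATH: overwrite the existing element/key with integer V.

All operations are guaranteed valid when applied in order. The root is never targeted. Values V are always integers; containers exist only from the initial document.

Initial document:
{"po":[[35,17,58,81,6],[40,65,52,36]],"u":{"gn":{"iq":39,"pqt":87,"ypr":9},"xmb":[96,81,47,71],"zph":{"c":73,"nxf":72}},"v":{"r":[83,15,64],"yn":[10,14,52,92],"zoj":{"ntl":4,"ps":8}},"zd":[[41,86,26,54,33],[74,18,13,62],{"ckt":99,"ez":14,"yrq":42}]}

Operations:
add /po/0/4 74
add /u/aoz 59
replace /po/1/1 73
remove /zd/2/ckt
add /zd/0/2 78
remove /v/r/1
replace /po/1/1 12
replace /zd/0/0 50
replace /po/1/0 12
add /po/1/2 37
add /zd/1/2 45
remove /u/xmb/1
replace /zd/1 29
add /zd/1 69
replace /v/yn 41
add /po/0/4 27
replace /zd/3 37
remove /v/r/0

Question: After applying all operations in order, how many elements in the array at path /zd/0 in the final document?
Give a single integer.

After op 1 (add /po/0/4 74): {"po":[[35,17,58,81,74,6],[40,65,52,36]],"u":{"gn":{"iq":39,"pqt":87,"ypr":9},"xmb":[96,81,47,71],"zph":{"c":73,"nxf":72}},"v":{"r":[83,15,64],"yn":[10,14,52,92],"zoj":{"ntl":4,"ps":8}},"zd":[[41,86,26,54,33],[74,18,13,62],{"ckt":99,"ez":14,"yrq":42}]}
After op 2 (add /u/aoz 59): {"po":[[35,17,58,81,74,6],[40,65,52,36]],"u":{"aoz":59,"gn":{"iq":39,"pqt":87,"ypr":9},"xmb":[96,81,47,71],"zph":{"c":73,"nxf":72}},"v":{"r":[83,15,64],"yn":[10,14,52,92],"zoj":{"ntl":4,"ps":8}},"zd":[[41,86,26,54,33],[74,18,13,62],{"ckt":99,"ez":14,"yrq":42}]}
After op 3 (replace /po/1/1 73): {"po":[[35,17,58,81,74,6],[40,73,52,36]],"u":{"aoz":59,"gn":{"iq":39,"pqt":87,"ypr":9},"xmb":[96,81,47,71],"zph":{"c":73,"nxf":72}},"v":{"r":[83,15,64],"yn":[10,14,52,92],"zoj":{"ntl":4,"ps":8}},"zd":[[41,86,26,54,33],[74,18,13,62],{"ckt":99,"ez":14,"yrq":42}]}
After op 4 (remove /zd/2/ckt): {"po":[[35,17,58,81,74,6],[40,73,52,36]],"u":{"aoz":59,"gn":{"iq":39,"pqt":87,"ypr":9},"xmb":[96,81,47,71],"zph":{"c":73,"nxf":72}},"v":{"r":[83,15,64],"yn":[10,14,52,92],"zoj":{"ntl":4,"ps":8}},"zd":[[41,86,26,54,33],[74,18,13,62],{"ez":14,"yrq":42}]}
After op 5 (add /zd/0/2 78): {"po":[[35,17,58,81,74,6],[40,73,52,36]],"u":{"aoz":59,"gn":{"iq":39,"pqt":87,"ypr":9},"xmb":[96,81,47,71],"zph":{"c":73,"nxf":72}},"v":{"r":[83,15,64],"yn":[10,14,52,92],"zoj":{"ntl":4,"ps":8}},"zd":[[41,86,78,26,54,33],[74,18,13,62],{"ez":14,"yrq":42}]}
After op 6 (remove /v/r/1): {"po":[[35,17,58,81,74,6],[40,73,52,36]],"u":{"aoz":59,"gn":{"iq":39,"pqt":87,"ypr":9},"xmb":[96,81,47,71],"zph":{"c":73,"nxf":72}},"v":{"r":[83,64],"yn":[10,14,52,92],"zoj":{"ntl":4,"ps":8}},"zd":[[41,86,78,26,54,33],[74,18,13,62],{"ez":14,"yrq":42}]}
After op 7 (replace /po/1/1 12): {"po":[[35,17,58,81,74,6],[40,12,52,36]],"u":{"aoz":59,"gn":{"iq":39,"pqt":87,"ypr":9},"xmb":[96,81,47,71],"zph":{"c":73,"nxf":72}},"v":{"r":[83,64],"yn":[10,14,52,92],"zoj":{"ntl":4,"ps":8}},"zd":[[41,86,78,26,54,33],[74,18,13,62],{"ez":14,"yrq":42}]}
After op 8 (replace /zd/0/0 50): {"po":[[35,17,58,81,74,6],[40,12,52,36]],"u":{"aoz":59,"gn":{"iq":39,"pqt":87,"ypr":9},"xmb":[96,81,47,71],"zph":{"c":73,"nxf":72}},"v":{"r":[83,64],"yn":[10,14,52,92],"zoj":{"ntl":4,"ps":8}},"zd":[[50,86,78,26,54,33],[74,18,13,62],{"ez":14,"yrq":42}]}
After op 9 (replace /po/1/0 12): {"po":[[35,17,58,81,74,6],[12,12,52,36]],"u":{"aoz":59,"gn":{"iq":39,"pqt":87,"ypr":9},"xmb":[96,81,47,71],"zph":{"c":73,"nxf":72}},"v":{"r":[83,64],"yn":[10,14,52,92],"zoj":{"ntl":4,"ps":8}},"zd":[[50,86,78,26,54,33],[74,18,13,62],{"ez":14,"yrq":42}]}
After op 10 (add /po/1/2 37): {"po":[[35,17,58,81,74,6],[12,12,37,52,36]],"u":{"aoz":59,"gn":{"iq":39,"pqt":87,"ypr":9},"xmb":[96,81,47,71],"zph":{"c":73,"nxf":72}},"v":{"r":[83,64],"yn":[10,14,52,92],"zoj":{"ntl":4,"ps":8}},"zd":[[50,86,78,26,54,33],[74,18,13,62],{"ez":14,"yrq":42}]}
After op 11 (add /zd/1/2 45): {"po":[[35,17,58,81,74,6],[12,12,37,52,36]],"u":{"aoz":59,"gn":{"iq":39,"pqt":87,"ypr":9},"xmb":[96,81,47,71],"zph":{"c":73,"nxf":72}},"v":{"r":[83,64],"yn":[10,14,52,92],"zoj":{"ntl":4,"ps":8}},"zd":[[50,86,78,26,54,33],[74,18,45,13,62],{"ez":14,"yrq":42}]}
After op 12 (remove /u/xmb/1): {"po":[[35,17,58,81,74,6],[12,12,37,52,36]],"u":{"aoz":59,"gn":{"iq":39,"pqt":87,"ypr":9},"xmb":[96,47,71],"zph":{"c":73,"nxf":72}},"v":{"r":[83,64],"yn":[10,14,52,92],"zoj":{"ntl":4,"ps":8}},"zd":[[50,86,78,26,54,33],[74,18,45,13,62],{"ez":14,"yrq":42}]}
After op 13 (replace /zd/1 29): {"po":[[35,17,58,81,74,6],[12,12,37,52,36]],"u":{"aoz":59,"gn":{"iq":39,"pqt":87,"ypr":9},"xmb":[96,47,71],"zph":{"c":73,"nxf":72}},"v":{"r":[83,64],"yn":[10,14,52,92],"zoj":{"ntl":4,"ps":8}},"zd":[[50,86,78,26,54,33],29,{"ez":14,"yrq":42}]}
After op 14 (add /zd/1 69): {"po":[[35,17,58,81,74,6],[12,12,37,52,36]],"u":{"aoz":59,"gn":{"iq":39,"pqt":87,"ypr":9},"xmb":[96,47,71],"zph":{"c":73,"nxf":72}},"v":{"r":[83,64],"yn":[10,14,52,92],"zoj":{"ntl":4,"ps":8}},"zd":[[50,86,78,26,54,33],69,29,{"ez":14,"yrq":42}]}
After op 15 (replace /v/yn 41): {"po":[[35,17,58,81,74,6],[12,12,37,52,36]],"u":{"aoz":59,"gn":{"iq":39,"pqt":87,"ypr":9},"xmb":[96,47,71],"zph":{"c":73,"nxf":72}},"v":{"r":[83,64],"yn":41,"zoj":{"ntl":4,"ps":8}},"zd":[[50,86,78,26,54,33],69,29,{"ez":14,"yrq":42}]}
After op 16 (add /po/0/4 27): {"po":[[35,17,58,81,27,74,6],[12,12,37,52,36]],"u":{"aoz":59,"gn":{"iq":39,"pqt":87,"ypr":9},"xmb":[96,47,71],"zph":{"c":73,"nxf":72}},"v":{"r":[83,64],"yn":41,"zoj":{"ntl":4,"ps":8}},"zd":[[50,86,78,26,54,33],69,29,{"ez":14,"yrq":42}]}
After op 17 (replace /zd/3 37): {"po":[[35,17,58,81,27,74,6],[12,12,37,52,36]],"u":{"aoz":59,"gn":{"iq":39,"pqt":87,"ypr":9},"xmb":[96,47,71],"zph":{"c":73,"nxf":72}},"v":{"r":[83,64],"yn":41,"zoj":{"ntl":4,"ps":8}},"zd":[[50,86,78,26,54,33],69,29,37]}
After op 18 (remove /v/r/0): {"po":[[35,17,58,81,27,74,6],[12,12,37,52,36]],"u":{"aoz":59,"gn":{"iq":39,"pqt":87,"ypr":9},"xmb":[96,47,71],"zph":{"c":73,"nxf":72}},"v":{"r":[64],"yn":41,"zoj":{"ntl":4,"ps":8}},"zd":[[50,86,78,26,54,33],69,29,37]}
Size at path /zd/0: 6

Answer: 6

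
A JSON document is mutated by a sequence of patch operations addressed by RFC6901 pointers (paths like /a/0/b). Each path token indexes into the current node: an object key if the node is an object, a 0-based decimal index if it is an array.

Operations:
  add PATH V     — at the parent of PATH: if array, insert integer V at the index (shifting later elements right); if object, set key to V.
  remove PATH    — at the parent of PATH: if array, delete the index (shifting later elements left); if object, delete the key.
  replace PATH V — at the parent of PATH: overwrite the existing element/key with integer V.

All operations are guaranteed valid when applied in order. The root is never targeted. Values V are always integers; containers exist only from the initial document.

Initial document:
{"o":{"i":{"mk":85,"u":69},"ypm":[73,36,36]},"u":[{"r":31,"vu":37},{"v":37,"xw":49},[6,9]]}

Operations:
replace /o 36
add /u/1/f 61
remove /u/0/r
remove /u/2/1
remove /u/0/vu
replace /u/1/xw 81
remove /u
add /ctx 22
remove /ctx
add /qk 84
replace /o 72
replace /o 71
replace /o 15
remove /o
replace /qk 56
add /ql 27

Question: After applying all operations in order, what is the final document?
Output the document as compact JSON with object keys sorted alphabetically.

Answer: {"qk":56,"ql":27}

Derivation:
After op 1 (replace /o 36): {"o":36,"u":[{"r":31,"vu":37},{"v":37,"xw":49},[6,9]]}
After op 2 (add /u/1/f 61): {"o":36,"u":[{"r":31,"vu":37},{"f":61,"v":37,"xw":49},[6,9]]}
After op 3 (remove /u/0/r): {"o":36,"u":[{"vu":37},{"f":61,"v":37,"xw":49},[6,9]]}
After op 4 (remove /u/2/1): {"o":36,"u":[{"vu":37},{"f":61,"v":37,"xw":49},[6]]}
After op 5 (remove /u/0/vu): {"o":36,"u":[{},{"f":61,"v":37,"xw":49},[6]]}
After op 6 (replace /u/1/xw 81): {"o":36,"u":[{},{"f":61,"v":37,"xw":81},[6]]}
After op 7 (remove /u): {"o":36}
After op 8 (add /ctx 22): {"ctx":22,"o":36}
After op 9 (remove /ctx): {"o":36}
After op 10 (add /qk 84): {"o":36,"qk":84}
After op 11 (replace /o 72): {"o":72,"qk":84}
After op 12 (replace /o 71): {"o":71,"qk":84}
After op 13 (replace /o 15): {"o":15,"qk":84}
After op 14 (remove /o): {"qk":84}
After op 15 (replace /qk 56): {"qk":56}
After op 16 (add /ql 27): {"qk":56,"ql":27}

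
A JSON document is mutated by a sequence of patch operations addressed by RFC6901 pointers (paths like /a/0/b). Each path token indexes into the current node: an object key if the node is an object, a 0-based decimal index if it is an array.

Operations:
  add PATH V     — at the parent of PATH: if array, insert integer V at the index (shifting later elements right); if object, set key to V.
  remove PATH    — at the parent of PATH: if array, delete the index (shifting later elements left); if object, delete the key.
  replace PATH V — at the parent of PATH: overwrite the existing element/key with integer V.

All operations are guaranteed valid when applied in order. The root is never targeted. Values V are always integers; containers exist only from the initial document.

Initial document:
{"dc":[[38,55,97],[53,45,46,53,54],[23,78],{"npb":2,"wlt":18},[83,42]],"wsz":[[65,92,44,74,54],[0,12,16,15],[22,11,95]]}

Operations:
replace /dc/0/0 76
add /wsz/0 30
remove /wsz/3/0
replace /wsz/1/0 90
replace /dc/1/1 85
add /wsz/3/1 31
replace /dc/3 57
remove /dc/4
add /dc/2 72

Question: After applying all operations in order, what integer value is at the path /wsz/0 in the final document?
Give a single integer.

Answer: 30

Derivation:
After op 1 (replace /dc/0/0 76): {"dc":[[76,55,97],[53,45,46,53,54],[23,78],{"npb":2,"wlt":18},[83,42]],"wsz":[[65,92,44,74,54],[0,12,16,15],[22,11,95]]}
After op 2 (add /wsz/0 30): {"dc":[[76,55,97],[53,45,46,53,54],[23,78],{"npb":2,"wlt":18},[83,42]],"wsz":[30,[65,92,44,74,54],[0,12,16,15],[22,11,95]]}
After op 3 (remove /wsz/3/0): {"dc":[[76,55,97],[53,45,46,53,54],[23,78],{"npb":2,"wlt":18},[83,42]],"wsz":[30,[65,92,44,74,54],[0,12,16,15],[11,95]]}
After op 4 (replace /wsz/1/0 90): {"dc":[[76,55,97],[53,45,46,53,54],[23,78],{"npb":2,"wlt":18},[83,42]],"wsz":[30,[90,92,44,74,54],[0,12,16,15],[11,95]]}
After op 5 (replace /dc/1/1 85): {"dc":[[76,55,97],[53,85,46,53,54],[23,78],{"npb":2,"wlt":18},[83,42]],"wsz":[30,[90,92,44,74,54],[0,12,16,15],[11,95]]}
After op 6 (add /wsz/3/1 31): {"dc":[[76,55,97],[53,85,46,53,54],[23,78],{"npb":2,"wlt":18},[83,42]],"wsz":[30,[90,92,44,74,54],[0,12,16,15],[11,31,95]]}
After op 7 (replace /dc/3 57): {"dc":[[76,55,97],[53,85,46,53,54],[23,78],57,[83,42]],"wsz":[30,[90,92,44,74,54],[0,12,16,15],[11,31,95]]}
After op 8 (remove /dc/4): {"dc":[[76,55,97],[53,85,46,53,54],[23,78],57],"wsz":[30,[90,92,44,74,54],[0,12,16,15],[11,31,95]]}
After op 9 (add /dc/2 72): {"dc":[[76,55,97],[53,85,46,53,54],72,[23,78],57],"wsz":[30,[90,92,44,74,54],[0,12,16,15],[11,31,95]]}
Value at /wsz/0: 30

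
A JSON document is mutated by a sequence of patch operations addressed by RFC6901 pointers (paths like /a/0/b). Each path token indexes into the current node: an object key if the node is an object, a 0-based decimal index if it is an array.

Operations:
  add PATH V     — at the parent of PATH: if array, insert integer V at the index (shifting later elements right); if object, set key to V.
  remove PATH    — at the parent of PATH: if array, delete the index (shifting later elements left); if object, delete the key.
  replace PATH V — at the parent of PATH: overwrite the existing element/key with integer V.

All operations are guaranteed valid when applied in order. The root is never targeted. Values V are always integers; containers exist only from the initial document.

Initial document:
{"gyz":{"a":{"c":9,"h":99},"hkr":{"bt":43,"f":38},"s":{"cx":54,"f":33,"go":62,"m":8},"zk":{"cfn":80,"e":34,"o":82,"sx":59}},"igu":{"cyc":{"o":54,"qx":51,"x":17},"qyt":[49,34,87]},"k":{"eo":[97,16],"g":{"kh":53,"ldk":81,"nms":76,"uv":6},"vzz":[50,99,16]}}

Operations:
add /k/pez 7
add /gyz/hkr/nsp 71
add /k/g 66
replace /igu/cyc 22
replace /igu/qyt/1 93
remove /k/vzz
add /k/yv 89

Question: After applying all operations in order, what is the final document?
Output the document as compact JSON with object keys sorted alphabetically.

After op 1 (add /k/pez 7): {"gyz":{"a":{"c":9,"h":99},"hkr":{"bt":43,"f":38},"s":{"cx":54,"f":33,"go":62,"m":8},"zk":{"cfn":80,"e":34,"o":82,"sx":59}},"igu":{"cyc":{"o":54,"qx":51,"x":17},"qyt":[49,34,87]},"k":{"eo":[97,16],"g":{"kh":53,"ldk":81,"nms":76,"uv":6},"pez":7,"vzz":[50,99,16]}}
After op 2 (add /gyz/hkr/nsp 71): {"gyz":{"a":{"c":9,"h":99},"hkr":{"bt":43,"f":38,"nsp":71},"s":{"cx":54,"f":33,"go":62,"m":8},"zk":{"cfn":80,"e":34,"o":82,"sx":59}},"igu":{"cyc":{"o":54,"qx":51,"x":17},"qyt":[49,34,87]},"k":{"eo":[97,16],"g":{"kh":53,"ldk":81,"nms":76,"uv":6},"pez":7,"vzz":[50,99,16]}}
After op 3 (add /k/g 66): {"gyz":{"a":{"c":9,"h":99},"hkr":{"bt":43,"f":38,"nsp":71},"s":{"cx":54,"f":33,"go":62,"m":8},"zk":{"cfn":80,"e":34,"o":82,"sx":59}},"igu":{"cyc":{"o":54,"qx":51,"x":17},"qyt":[49,34,87]},"k":{"eo":[97,16],"g":66,"pez":7,"vzz":[50,99,16]}}
After op 4 (replace /igu/cyc 22): {"gyz":{"a":{"c":9,"h":99},"hkr":{"bt":43,"f":38,"nsp":71},"s":{"cx":54,"f":33,"go":62,"m":8},"zk":{"cfn":80,"e":34,"o":82,"sx":59}},"igu":{"cyc":22,"qyt":[49,34,87]},"k":{"eo":[97,16],"g":66,"pez":7,"vzz":[50,99,16]}}
After op 5 (replace /igu/qyt/1 93): {"gyz":{"a":{"c":9,"h":99},"hkr":{"bt":43,"f":38,"nsp":71},"s":{"cx":54,"f":33,"go":62,"m":8},"zk":{"cfn":80,"e":34,"o":82,"sx":59}},"igu":{"cyc":22,"qyt":[49,93,87]},"k":{"eo":[97,16],"g":66,"pez":7,"vzz":[50,99,16]}}
After op 6 (remove /k/vzz): {"gyz":{"a":{"c":9,"h":99},"hkr":{"bt":43,"f":38,"nsp":71},"s":{"cx":54,"f":33,"go":62,"m":8},"zk":{"cfn":80,"e":34,"o":82,"sx":59}},"igu":{"cyc":22,"qyt":[49,93,87]},"k":{"eo":[97,16],"g":66,"pez":7}}
After op 7 (add /k/yv 89): {"gyz":{"a":{"c":9,"h":99},"hkr":{"bt":43,"f":38,"nsp":71},"s":{"cx":54,"f":33,"go":62,"m":8},"zk":{"cfn":80,"e":34,"o":82,"sx":59}},"igu":{"cyc":22,"qyt":[49,93,87]},"k":{"eo":[97,16],"g":66,"pez":7,"yv":89}}

Answer: {"gyz":{"a":{"c":9,"h":99},"hkr":{"bt":43,"f":38,"nsp":71},"s":{"cx":54,"f":33,"go":62,"m":8},"zk":{"cfn":80,"e":34,"o":82,"sx":59}},"igu":{"cyc":22,"qyt":[49,93,87]},"k":{"eo":[97,16],"g":66,"pez":7,"yv":89}}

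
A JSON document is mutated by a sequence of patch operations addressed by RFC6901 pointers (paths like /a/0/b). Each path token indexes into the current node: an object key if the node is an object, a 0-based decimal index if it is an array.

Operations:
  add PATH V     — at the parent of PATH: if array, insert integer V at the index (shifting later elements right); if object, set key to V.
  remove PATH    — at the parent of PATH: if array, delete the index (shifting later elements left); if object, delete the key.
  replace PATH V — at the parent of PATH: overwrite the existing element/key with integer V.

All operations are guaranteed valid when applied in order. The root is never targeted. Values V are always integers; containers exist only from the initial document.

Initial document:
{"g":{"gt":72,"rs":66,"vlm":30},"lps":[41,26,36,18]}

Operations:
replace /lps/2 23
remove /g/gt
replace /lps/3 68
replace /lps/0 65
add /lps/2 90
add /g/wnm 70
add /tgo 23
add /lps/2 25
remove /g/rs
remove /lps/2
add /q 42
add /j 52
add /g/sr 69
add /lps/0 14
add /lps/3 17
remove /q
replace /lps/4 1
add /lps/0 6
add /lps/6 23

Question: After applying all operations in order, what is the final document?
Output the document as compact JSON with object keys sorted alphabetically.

After op 1 (replace /lps/2 23): {"g":{"gt":72,"rs":66,"vlm":30},"lps":[41,26,23,18]}
After op 2 (remove /g/gt): {"g":{"rs":66,"vlm":30},"lps":[41,26,23,18]}
After op 3 (replace /lps/3 68): {"g":{"rs":66,"vlm":30},"lps":[41,26,23,68]}
After op 4 (replace /lps/0 65): {"g":{"rs":66,"vlm":30},"lps":[65,26,23,68]}
After op 5 (add /lps/2 90): {"g":{"rs":66,"vlm":30},"lps":[65,26,90,23,68]}
After op 6 (add /g/wnm 70): {"g":{"rs":66,"vlm":30,"wnm":70},"lps":[65,26,90,23,68]}
After op 7 (add /tgo 23): {"g":{"rs":66,"vlm":30,"wnm":70},"lps":[65,26,90,23,68],"tgo":23}
After op 8 (add /lps/2 25): {"g":{"rs":66,"vlm":30,"wnm":70},"lps":[65,26,25,90,23,68],"tgo":23}
After op 9 (remove /g/rs): {"g":{"vlm":30,"wnm":70},"lps":[65,26,25,90,23,68],"tgo":23}
After op 10 (remove /lps/2): {"g":{"vlm":30,"wnm":70},"lps":[65,26,90,23,68],"tgo":23}
After op 11 (add /q 42): {"g":{"vlm":30,"wnm":70},"lps":[65,26,90,23,68],"q":42,"tgo":23}
After op 12 (add /j 52): {"g":{"vlm":30,"wnm":70},"j":52,"lps":[65,26,90,23,68],"q":42,"tgo":23}
After op 13 (add /g/sr 69): {"g":{"sr":69,"vlm":30,"wnm":70},"j":52,"lps":[65,26,90,23,68],"q":42,"tgo":23}
After op 14 (add /lps/0 14): {"g":{"sr":69,"vlm":30,"wnm":70},"j":52,"lps":[14,65,26,90,23,68],"q":42,"tgo":23}
After op 15 (add /lps/3 17): {"g":{"sr":69,"vlm":30,"wnm":70},"j":52,"lps":[14,65,26,17,90,23,68],"q":42,"tgo":23}
After op 16 (remove /q): {"g":{"sr":69,"vlm":30,"wnm":70},"j":52,"lps":[14,65,26,17,90,23,68],"tgo":23}
After op 17 (replace /lps/4 1): {"g":{"sr":69,"vlm":30,"wnm":70},"j":52,"lps":[14,65,26,17,1,23,68],"tgo":23}
After op 18 (add /lps/0 6): {"g":{"sr":69,"vlm":30,"wnm":70},"j":52,"lps":[6,14,65,26,17,1,23,68],"tgo":23}
After op 19 (add /lps/6 23): {"g":{"sr":69,"vlm":30,"wnm":70},"j":52,"lps":[6,14,65,26,17,1,23,23,68],"tgo":23}

Answer: {"g":{"sr":69,"vlm":30,"wnm":70},"j":52,"lps":[6,14,65,26,17,1,23,23,68],"tgo":23}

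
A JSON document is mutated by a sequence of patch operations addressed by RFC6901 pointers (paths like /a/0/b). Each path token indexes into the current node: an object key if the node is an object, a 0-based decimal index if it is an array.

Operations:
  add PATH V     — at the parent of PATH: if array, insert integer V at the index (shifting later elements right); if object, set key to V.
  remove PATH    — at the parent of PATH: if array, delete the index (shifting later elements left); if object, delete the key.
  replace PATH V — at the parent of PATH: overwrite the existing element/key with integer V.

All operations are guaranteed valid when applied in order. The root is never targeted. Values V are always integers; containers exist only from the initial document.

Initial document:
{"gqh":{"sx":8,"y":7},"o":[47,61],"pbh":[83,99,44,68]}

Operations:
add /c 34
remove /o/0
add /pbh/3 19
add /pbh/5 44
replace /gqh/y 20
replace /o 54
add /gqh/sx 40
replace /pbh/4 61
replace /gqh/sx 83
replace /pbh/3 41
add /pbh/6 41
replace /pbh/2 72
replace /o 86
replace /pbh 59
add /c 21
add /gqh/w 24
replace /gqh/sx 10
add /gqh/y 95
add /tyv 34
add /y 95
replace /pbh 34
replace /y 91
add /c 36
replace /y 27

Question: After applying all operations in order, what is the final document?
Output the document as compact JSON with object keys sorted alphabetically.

Answer: {"c":36,"gqh":{"sx":10,"w":24,"y":95},"o":86,"pbh":34,"tyv":34,"y":27}

Derivation:
After op 1 (add /c 34): {"c":34,"gqh":{"sx":8,"y":7},"o":[47,61],"pbh":[83,99,44,68]}
After op 2 (remove /o/0): {"c":34,"gqh":{"sx":8,"y":7},"o":[61],"pbh":[83,99,44,68]}
After op 3 (add /pbh/3 19): {"c":34,"gqh":{"sx":8,"y":7},"o":[61],"pbh":[83,99,44,19,68]}
After op 4 (add /pbh/5 44): {"c":34,"gqh":{"sx":8,"y":7},"o":[61],"pbh":[83,99,44,19,68,44]}
After op 5 (replace /gqh/y 20): {"c":34,"gqh":{"sx":8,"y":20},"o":[61],"pbh":[83,99,44,19,68,44]}
After op 6 (replace /o 54): {"c":34,"gqh":{"sx":8,"y":20},"o":54,"pbh":[83,99,44,19,68,44]}
After op 7 (add /gqh/sx 40): {"c":34,"gqh":{"sx":40,"y":20},"o":54,"pbh":[83,99,44,19,68,44]}
After op 8 (replace /pbh/4 61): {"c":34,"gqh":{"sx":40,"y":20},"o":54,"pbh":[83,99,44,19,61,44]}
After op 9 (replace /gqh/sx 83): {"c":34,"gqh":{"sx":83,"y":20},"o":54,"pbh":[83,99,44,19,61,44]}
After op 10 (replace /pbh/3 41): {"c":34,"gqh":{"sx":83,"y":20},"o":54,"pbh":[83,99,44,41,61,44]}
After op 11 (add /pbh/6 41): {"c":34,"gqh":{"sx":83,"y":20},"o":54,"pbh":[83,99,44,41,61,44,41]}
After op 12 (replace /pbh/2 72): {"c":34,"gqh":{"sx":83,"y":20},"o":54,"pbh":[83,99,72,41,61,44,41]}
After op 13 (replace /o 86): {"c":34,"gqh":{"sx":83,"y":20},"o":86,"pbh":[83,99,72,41,61,44,41]}
After op 14 (replace /pbh 59): {"c":34,"gqh":{"sx":83,"y":20},"o":86,"pbh":59}
After op 15 (add /c 21): {"c":21,"gqh":{"sx":83,"y":20},"o":86,"pbh":59}
After op 16 (add /gqh/w 24): {"c":21,"gqh":{"sx":83,"w":24,"y":20},"o":86,"pbh":59}
After op 17 (replace /gqh/sx 10): {"c":21,"gqh":{"sx":10,"w":24,"y":20},"o":86,"pbh":59}
After op 18 (add /gqh/y 95): {"c":21,"gqh":{"sx":10,"w":24,"y":95},"o":86,"pbh":59}
After op 19 (add /tyv 34): {"c":21,"gqh":{"sx":10,"w":24,"y":95},"o":86,"pbh":59,"tyv":34}
After op 20 (add /y 95): {"c":21,"gqh":{"sx":10,"w":24,"y":95},"o":86,"pbh":59,"tyv":34,"y":95}
After op 21 (replace /pbh 34): {"c":21,"gqh":{"sx":10,"w":24,"y":95},"o":86,"pbh":34,"tyv":34,"y":95}
After op 22 (replace /y 91): {"c":21,"gqh":{"sx":10,"w":24,"y":95},"o":86,"pbh":34,"tyv":34,"y":91}
After op 23 (add /c 36): {"c":36,"gqh":{"sx":10,"w":24,"y":95},"o":86,"pbh":34,"tyv":34,"y":91}
After op 24 (replace /y 27): {"c":36,"gqh":{"sx":10,"w":24,"y":95},"o":86,"pbh":34,"tyv":34,"y":27}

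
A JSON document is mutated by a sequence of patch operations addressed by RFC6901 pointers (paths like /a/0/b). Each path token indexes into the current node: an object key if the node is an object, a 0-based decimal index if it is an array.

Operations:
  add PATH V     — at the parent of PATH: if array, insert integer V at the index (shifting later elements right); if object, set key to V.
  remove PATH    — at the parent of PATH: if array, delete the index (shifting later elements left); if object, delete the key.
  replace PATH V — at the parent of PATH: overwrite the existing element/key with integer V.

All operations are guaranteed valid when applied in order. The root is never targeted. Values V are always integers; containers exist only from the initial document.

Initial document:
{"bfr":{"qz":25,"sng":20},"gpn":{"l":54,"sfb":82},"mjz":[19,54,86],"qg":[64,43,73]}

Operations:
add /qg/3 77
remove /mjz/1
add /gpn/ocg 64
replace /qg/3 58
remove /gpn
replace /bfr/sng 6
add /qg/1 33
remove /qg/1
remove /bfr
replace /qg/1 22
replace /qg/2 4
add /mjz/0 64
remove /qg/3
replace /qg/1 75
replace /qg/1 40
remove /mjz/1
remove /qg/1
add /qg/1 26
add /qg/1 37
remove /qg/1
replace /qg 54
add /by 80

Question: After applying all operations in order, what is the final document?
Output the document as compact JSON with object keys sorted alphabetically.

Answer: {"by":80,"mjz":[64,86],"qg":54}

Derivation:
After op 1 (add /qg/3 77): {"bfr":{"qz":25,"sng":20},"gpn":{"l":54,"sfb":82},"mjz":[19,54,86],"qg":[64,43,73,77]}
After op 2 (remove /mjz/1): {"bfr":{"qz":25,"sng":20},"gpn":{"l":54,"sfb":82},"mjz":[19,86],"qg":[64,43,73,77]}
After op 3 (add /gpn/ocg 64): {"bfr":{"qz":25,"sng":20},"gpn":{"l":54,"ocg":64,"sfb":82},"mjz":[19,86],"qg":[64,43,73,77]}
After op 4 (replace /qg/3 58): {"bfr":{"qz":25,"sng":20},"gpn":{"l":54,"ocg":64,"sfb":82},"mjz":[19,86],"qg":[64,43,73,58]}
After op 5 (remove /gpn): {"bfr":{"qz":25,"sng":20},"mjz":[19,86],"qg":[64,43,73,58]}
After op 6 (replace /bfr/sng 6): {"bfr":{"qz":25,"sng":6},"mjz":[19,86],"qg":[64,43,73,58]}
After op 7 (add /qg/1 33): {"bfr":{"qz":25,"sng":6},"mjz":[19,86],"qg":[64,33,43,73,58]}
After op 8 (remove /qg/1): {"bfr":{"qz":25,"sng":6},"mjz":[19,86],"qg":[64,43,73,58]}
After op 9 (remove /bfr): {"mjz":[19,86],"qg":[64,43,73,58]}
After op 10 (replace /qg/1 22): {"mjz":[19,86],"qg":[64,22,73,58]}
After op 11 (replace /qg/2 4): {"mjz":[19,86],"qg":[64,22,4,58]}
After op 12 (add /mjz/0 64): {"mjz":[64,19,86],"qg":[64,22,4,58]}
After op 13 (remove /qg/3): {"mjz":[64,19,86],"qg":[64,22,4]}
After op 14 (replace /qg/1 75): {"mjz":[64,19,86],"qg":[64,75,4]}
After op 15 (replace /qg/1 40): {"mjz":[64,19,86],"qg":[64,40,4]}
After op 16 (remove /mjz/1): {"mjz":[64,86],"qg":[64,40,4]}
After op 17 (remove /qg/1): {"mjz":[64,86],"qg":[64,4]}
After op 18 (add /qg/1 26): {"mjz":[64,86],"qg":[64,26,4]}
After op 19 (add /qg/1 37): {"mjz":[64,86],"qg":[64,37,26,4]}
After op 20 (remove /qg/1): {"mjz":[64,86],"qg":[64,26,4]}
After op 21 (replace /qg 54): {"mjz":[64,86],"qg":54}
After op 22 (add /by 80): {"by":80,"mjz":[64,86],"qg":54}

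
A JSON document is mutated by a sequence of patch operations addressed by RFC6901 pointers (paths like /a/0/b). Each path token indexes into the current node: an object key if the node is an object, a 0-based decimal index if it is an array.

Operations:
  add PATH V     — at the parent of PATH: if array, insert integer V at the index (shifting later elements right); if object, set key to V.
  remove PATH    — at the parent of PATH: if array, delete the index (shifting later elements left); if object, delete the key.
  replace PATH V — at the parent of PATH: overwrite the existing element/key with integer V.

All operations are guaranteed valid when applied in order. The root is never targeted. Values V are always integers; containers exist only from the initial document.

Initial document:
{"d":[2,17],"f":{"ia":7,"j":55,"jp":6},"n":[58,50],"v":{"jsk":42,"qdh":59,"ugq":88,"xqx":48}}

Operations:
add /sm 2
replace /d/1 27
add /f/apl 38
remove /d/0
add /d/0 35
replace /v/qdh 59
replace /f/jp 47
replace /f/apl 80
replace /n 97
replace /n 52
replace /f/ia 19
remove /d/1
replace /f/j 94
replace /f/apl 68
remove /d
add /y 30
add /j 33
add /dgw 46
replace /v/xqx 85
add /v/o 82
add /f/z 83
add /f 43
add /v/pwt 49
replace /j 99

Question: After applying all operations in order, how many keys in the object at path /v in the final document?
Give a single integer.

Answer: 6

Derivation:
After op 1 (add /sm 2): {"d":[2,17],"f":{"ia":7,"j":55,"jp":6},"n":[58,50],"sm":2,"v":{"jsk":42,"qdh":59,"ugq":88,"xqx":48}}
After op 2 (replace /d/1 27): {"d":[2,27],"f":{"ia":7,"j":55,"jp":6},"n":[58,50],"sm":2,"v":{"jsk":42,"qdh":59,"ugq":88,"xqx":48}}
After op 3 (add /f/apl 38): {"d":[2,27],"f":{"apl":38,"ia":7,"j":55,"jp":6},"n":[58,50],"sm":2,"v":{"jsk":42,"qdh":59,"ugq":88,"xqx":48}}
After op 4 (remove /d/0): {"d":[27],"f":{"apl":38,"ia":7,"j":55,"jp":6},"n":[58,50],"sm":2,"v":{"jsk":42,"qdh":59,"ugq":88,"xqx":48}}
After op 5 (add /d/0 35): {"d":[35,27],"f":{"apl":38,"ia":7,"j":55,"jp":6},"n":[58,50],"sm":2,"v":{"jsk":42,"qdh":59,"ugq":88,"xqx":48}}
After op 6 (replace /v/qdh 59): {"d":[35,27],"f":{"apl":38,"ia":7,"j":55,"jp":6},"n":[58,50],"sm":2,"v":{"jsk":42,"qdh":59,"ugq":88,"xqx":48}}
After op 7 (replace /f/jp 47): {"d":[35,27],"f":{"apl":38,"ia":7,"j":55,"jp":47},"n":[58,50],"sm":2,"v":{"jsk":42,"qdh":59,"ugq":88,"xqx":48}}
After op 8 (replace /f/apl 80): {"d":[35,27],"f":{"apl":80,"ia":7,"j":55,"jp":47},"n":[58,50],"sm":2,"v":{"jsk":42,"qdh":59,"ugq":88,"xqx":48}}
After op 9 (replace /n 97): {"d":[35,27],"f":{"apl":80,"ia":7,"j":55,"jp":47},"n":97,"sm":2,"v":{"jsk":42,"qdh":59,"ugq":88,"xqx":48}}
After op 10 (replace /n 52): {"d":[35,27],"f":{"apl":80,"ia":7,"j":55,"jp":47},"n":52,"sm":2,"v":{"jsk":42,"qdh":59,"ugq":88,"xqx":48}}
After op 11 (replace /f/ia 19): {"d":[35,27],"f":{"apl":80,"ia":19,"j":55,"jp":47},"n":52,"sm":2,"v":{"jsk":42,"qdh":59,"ugq":88,"xqx":48}}
After op 12 (remove /d/1): {"d":[35],"f":{"apl":80,"ia":19,"j":55,"jp":47},"n":52,"sm":2,"v":{"jsk":42,"qdh":59,"ugq":88,"xqx":48}}
After op 13 (replace /f/j 94): {"d":[35],"f":{"apl":80,"ia":19,"j":94,"jp":47},"n":52,"sm":2,"v":{"jsk":42,"qdh":59,"ugq":88,"xqx":48}}
After op 14 (replace /f/apl 68): {"d":[35],"f":{"apl":68,"ia":19,"j":94,"jp":47},"n":52,"sm":2,"v":{"jsk":42,"qdh":59,"ugq":88,"xqx":48}}
After op 15 (remove /d): {"f":{"apl":68,"ia":19,"j":94,"jp":47},"n":52,"sm":2,"v":{"jsk":42,"qdh":59,"ugq":88,"xqx":48}}
After op 16 (add /y 30): {"f":{"apl":68,"ia":19,"j":94,"jp":47},"n":52,"sm":2,"v":{"jsk":42,"qdh":59,"ugq":88,"xqx":48},"y":30}
After op 17 (add /j 33): {"f":{"apl":68,"ia":19,"j":94,"jp":47},"j":33,"n":52,"sm":2,"v":{"jsk":42,"qdh":59,"ugq":88,"xqx":48},"y":30}
After op 18 (add /dgw 46): {"dgw":46,"f":{"apl":68,"ia":19,"j":94,"jp":47},"j":33,"n":52,"sm":2,"v":{"jsk":42,"qdh":59,"ugq":88,"xqx":48},"y":30}
After op 19 (replace /v/xqx 85): {"dgw":46,"f":{"apl":68,"ia":19,"j":94,"jp":47},"j":33,"n":52,"sm":2,"v":{"jsk":42,"qdh":59,"ugq":88,"xqx":85},"y":30}
After op 20 (add /v/o 82): {"dgw":46,"f":{"apl":68,"ia":19,"j":94,"jp":47},"j":33,"n":52,"sm":2,"v":{"jsk":42,"o":82,"qdh":59,"ugq":88,"xqx":85},"y":30}
After op 21 (add /f/z 83): {"dgw":46,"f":{"apl":68,"ia":19,"j":94,"jp":47,"z":83},"j":33,"n":52,"sm":2,"v":{"jsk":42,"o":82,"qdh":59,"ugq":88,"xqx":85},"y":30}
After op 22 (add /f 43): {"dgw":46,"f":43,"j":33,"n":52,"sm":2,"v":{"jsk":42,"o":82,"qdh":59,"ugq":88,"xqx":85},"y":30}
After op 23 (add /v/pwt 49): {"dgw":46,"f":43,"j":33,"n":52,"sm":2,"v":{"jsk":42,"o":82,"pwt":49,"qdh":59,"ugq":88,"xqx":85},"y":30}
After op 24 (replace /j 99): {"dgw":46,"f":43,"j":99,"n":52,"sm":2,"v":{"jsk":42,"o":82,"pwt":49,"qdh":59,"ugq":88,"xqx":85},"y":30}
Size at path /v: 6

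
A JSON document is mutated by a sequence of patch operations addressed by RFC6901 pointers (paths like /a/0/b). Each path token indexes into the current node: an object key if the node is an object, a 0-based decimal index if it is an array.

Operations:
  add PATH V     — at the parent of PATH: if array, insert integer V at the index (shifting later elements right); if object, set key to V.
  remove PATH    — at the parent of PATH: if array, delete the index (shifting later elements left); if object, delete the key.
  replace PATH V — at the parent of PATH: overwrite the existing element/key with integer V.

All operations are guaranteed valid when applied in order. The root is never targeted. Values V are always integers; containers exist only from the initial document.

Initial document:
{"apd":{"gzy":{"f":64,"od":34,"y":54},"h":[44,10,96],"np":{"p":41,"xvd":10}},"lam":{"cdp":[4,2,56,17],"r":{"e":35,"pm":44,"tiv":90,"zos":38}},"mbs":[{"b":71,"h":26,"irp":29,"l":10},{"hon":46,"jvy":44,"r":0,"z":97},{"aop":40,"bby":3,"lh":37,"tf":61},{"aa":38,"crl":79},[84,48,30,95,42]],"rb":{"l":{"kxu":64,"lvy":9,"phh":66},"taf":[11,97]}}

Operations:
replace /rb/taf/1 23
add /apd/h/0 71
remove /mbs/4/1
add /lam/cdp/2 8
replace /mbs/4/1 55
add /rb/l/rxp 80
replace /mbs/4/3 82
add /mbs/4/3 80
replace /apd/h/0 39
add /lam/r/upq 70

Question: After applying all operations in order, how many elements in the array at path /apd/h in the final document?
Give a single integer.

After op 1 (replace /rb/taf/1 23): {"apd":{"gzy":{"f":64,"od":34,"y":54},"h":[44,10,96],"np":{"p":41,"xvd":10}},"lam":{"cdp":[4,2,56,17],"r":{"e":35,"pm":44,"tiv":90,"zos":38}},"mbs":[{"b":71,"h":26,"irp":29,"l":10},{"hon":46,"jvy":44,"r":0,"z":97},{"aop":40,"bby":3,"lh":37,"tf":61},{"aa":38,"crl":79},[84,48,30,95,42]],"rb":{"l":{"kxu":64,"lvy":9,"phh":66},"taf":[11,23]}}
After op 2 (add /apd/h/0 71): {"apd":{"gzy":{"f":64,"od":34,"y":54},"h":[71,44,10,96],"np":{"p":41,"xvd":10}},"lam":{"cdp":[4,2,56,17],"r":{"e":35,"pm":44,"tiv":90,"zos":38}},"mbs":[{"b":71,"h":26,"irp":29,"l":10},{"hon":46,"jvy":44,"r":0,"z":97},{"aop":40,"bby":3,"lh":37,"tf":61},{"aa":38,"crl":79},[84,48,30,95,42]],"rb":{"l":{"kxu":64,"lvy":9,"phh":66},"taf":[11,23]}}
After op 3 (remove /mbs/4/1): {"apd":{"gzy":{"f":64,"od":34,"y":54},"h":[71,44,10,96],"np":{"p":41,"xvd":10}},"lam":{"cdp":[4,2,56,17],"r":{"e":35,"pm":44,"tiv":90,"zos":38}},"mbs":[{"b":71,"h":26,"irp":29,"l":10},{"hon":46,"jvy":44,"r":0,"z":97},{"aop":40,"bby":3,"lh":37,"tf":61},{"aa":38,"crl":79},[84,30,95,42]],"rb":{"l":{"kxu":64,"lvy":9,"phh":66},"taf":[11,23]}}
After op 4 (add /lam/cdp/2 8): {"apd":{"gzy":{"f":64,"od":34,"y":54},"h":[71,44,10,96],"np":{"p":41,"xvd":10}},"lam":{"cdp":[4,2,8,56,17],"r":{"e":35,"pm":44,"tiv":90,"zos":38}},"mbs":[{"b":71,"h":26,"irp":29,"l":10},{"hon":46,"jvy":44,"r":0,"z":97},{"aop":40,"bby":3,"lh":37,"tf":61},{"aa":38,"crl":79},[84,30,95,42]],"rb":{"l":{"kxu":64,"lvy":9,"phh":66},"taf":[11,23]}}
After op 5 (replace /mbs/4/1 55): {"apd":{"gzy":{"f":64,"od":34,"y":54},"h":[71,44,10,96],"np":{"p":41,"xvd":10}},"lam":{"cdp":[4,2,8,56,17],"r":{"e":35,"pm":44,"tiv":90,"zos":38}},"mbs":[{"b":71,"h":26,"irp":29,"l":10},{"hon":46,"jvy":44,"r":0,"z":97},{"aop":40,"bby":3,"lh":37,"tf":61},{"aa":38,"crl":79},[84,55,95,42]],"rb":{"l":{"kxu":64,"lvy":9,"phh":66},"taf":[11,23]}}
After op 6 (add /rb/l/rxp 80): {"apd":{"gzy":{"f":64,"od":34,"y":54},"h":[71,44,10,96],"np":{"p":41,"xvd":10}},"lam":{"cdp":[4,2,8,56,17],"r":{"e":35,"pm":44,"tiv":90,"zos":38}},"mbs":[{"b":71,"h":26,"irp":29,"l":10},{"hon":46,"jvy":44,"r":0,"z":97},{"aop":40,"bby":3,"lh":37,"tf":61},{"aa":38,"crl":79},[84,55,95,42]],"rb":{"l":{"kxu":64,"lvy":9,"phh":66,"rxp":80},"taf":[11,23]}}
After op 7 (replace /mbs/4/3 82): {"apd":{"gzy":{"f":64,"od":34,"y":54},"h":[71,44,10,96],"np":{"p":41,"xvd":10}},"lam":{"cdp":[4,2,8,56,17],"r":{"e":35,"pm":44,"tiv":90,"zos":38}},"mbs":[{"b":71,"h":26,"irp":29,"l":10},{"hon":46,"jvy":44,"r":0,"z":97},{"aop":40,"bby":3,"lh":37,"tf":61},{"aa":38,"crl":79},[84,55,95,82]],"rb":{"l":{"kxu":64,"lvy":9,"phh":66,"rxp":80},"taf":[11,23]}}
After op 8 (add /mbs/4/3 80): {"apd":{"gzy":{"f":64,"od":34,"y":54},"h":[71,44,10,96],"np":{"p":41,"xvd":10}},"lam":{"cdp":[4,2,8,56,17],"r":{"e":35,"pm":44,"tiv":90,"zos":38}},"mbs":[{"b":71,"h":26,"irp":29,"l":10},{"hon":46,"jvy":44,"r":0,"z":97},{"aop":40,"bby":3,"lh":37,"tf":61},{"aa":38,"crl":79},[84,55,95,80,82]],"rb":{"l":{"kxu":64,"lvy":9,"phh":66,"rxp":80},"taf":[11,23]}}
After op 9 (replace /apd/h/0 39): {"apd":{"gzy":{"f":64,"od":34,"y":54},"h":[39,44,10,96],"np":{"p":41,"xvd":10}},"lam":{"cdp":[4,2,8,56,17],"r":{"e":35,"pm":44,"tiv":90,"zos":38}},"mbs":[{"b":71,"h":26,"irp":29,"l":10},{"hon":46,"jvy":44,"r":0,"z":97},{"aop":40,"bby":3,"lh":37,"tf":61},{"aa":38,"crl":79},[84,55,95,80,82]],"rb":{"l":{"kxu":64,"lvy":9,"phh":66,"rxp":80},"taf":[11,23]}}
After op 10 (add /lam/r/upq 70): {"apd":{"gzy":{"f":64,"od":34,"y":54},"h":[39,44,10,96],"np":{"p":41,"xvd":10}},"lam":{"cdp":[4,2,8,56,17],"r":{"e":35,"pm":44,"tiv":90,"upq":70,"zos":38}},"mbs":[{"b":71,"h":26,"irp":29,"l":10},{"hon":46,"jvy":44,"r":0,"z":97},{"aop":40,"bby":3,"lh":37,"tf":61},{"aa":38,"crl":79},[84,55,95,80,82]],"rb":{"l":{"kxu":64,"lvy":9,"phh":66,"rxp":80},"taf":[11,23]}}
Size at path /apd/h: 4

Answer: 4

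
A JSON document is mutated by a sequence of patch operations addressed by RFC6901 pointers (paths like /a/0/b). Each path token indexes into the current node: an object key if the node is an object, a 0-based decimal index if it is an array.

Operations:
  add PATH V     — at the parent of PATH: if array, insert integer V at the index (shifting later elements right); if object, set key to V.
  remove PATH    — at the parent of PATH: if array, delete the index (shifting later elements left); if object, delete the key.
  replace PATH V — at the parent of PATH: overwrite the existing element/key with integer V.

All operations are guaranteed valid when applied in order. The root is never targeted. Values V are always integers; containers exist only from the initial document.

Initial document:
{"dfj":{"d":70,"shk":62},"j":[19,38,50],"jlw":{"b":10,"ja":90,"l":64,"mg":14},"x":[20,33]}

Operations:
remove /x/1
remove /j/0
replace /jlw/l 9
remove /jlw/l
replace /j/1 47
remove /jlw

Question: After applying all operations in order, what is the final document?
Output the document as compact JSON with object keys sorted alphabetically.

After op 1 (remove /x/1): {"dfj":{"d":70,"shk":62},"j":[19,38,50],"jlw":{"b":10,"ja":90,"l":64,"mg":14},"x":[20]}
After op 2 (remove /j/0): {"dfj":{"d":70,"shk":62},"j":[38,50],"jlw":{"b":10,"ja":90,"l":64,"mg":14},"x":[20]}
After op 3 (replace /jlw/l 9): {"dfj":{"d":70,"shk":62},"j":[38,50],"jlw":{"b":10,"ja":90,"l":9,"mg":14},"x":[20]}
After op 4 (remove /jlw/l): {"dfj":{"d":70,"shk":62},"j":[38,50],"jlw":{"b":10,"ja":90,"mg":14},"x":[20]}
After op 5 (replace /j/1 47): {"dfj":{"d":70,"shk":62},"j":[38,47],"jlw":{"b":10,"ja":90,"mg":14},"x":[20]}
After op 6 (remove /jlw): {"dfj":{"d":70,"shk":62},"j":[38,47],"x":[20]}

Answer: {"dfj":{"d":70,"shk":62},"j":[38,47],"x":[20]}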